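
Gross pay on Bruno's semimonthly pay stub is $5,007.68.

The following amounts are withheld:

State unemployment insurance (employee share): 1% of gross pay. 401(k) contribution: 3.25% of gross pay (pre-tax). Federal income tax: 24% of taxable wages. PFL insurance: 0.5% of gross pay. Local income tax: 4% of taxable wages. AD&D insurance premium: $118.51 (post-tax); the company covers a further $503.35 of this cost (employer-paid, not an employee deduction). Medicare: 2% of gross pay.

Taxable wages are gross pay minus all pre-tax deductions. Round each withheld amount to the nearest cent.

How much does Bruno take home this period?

401(k) contribution: $5,007.68 × 0.0325 = $162.75
Taxable wages = $5,007.68 − $162.75 = $4,844.93
Federal income tax: $4,844.93 × 0.24 = $1,162.78
Local income tax: $4,844.93 × 0.04 = $193.80
PFL insurance: $5,007.68 × 0.005 = $25.04
State unemployment insurance (employee share): $5,007.68 × 0.01 = $50.08
Medicare: $5,007.68 × 0.02 = $100.15
AD&D insurance premium: $118.51
(Employer's $503.35 toward AD&D insurance premium is not withheld from the employee.)
Total deductions = $162.75 + $1,162.78 + $193.80 + $25.04 + $50.08 + $100.15 + $118.51 = $1,813.11
Net pay = $5,007.68 − $1,813.11 = $3,194.57

$3,194.57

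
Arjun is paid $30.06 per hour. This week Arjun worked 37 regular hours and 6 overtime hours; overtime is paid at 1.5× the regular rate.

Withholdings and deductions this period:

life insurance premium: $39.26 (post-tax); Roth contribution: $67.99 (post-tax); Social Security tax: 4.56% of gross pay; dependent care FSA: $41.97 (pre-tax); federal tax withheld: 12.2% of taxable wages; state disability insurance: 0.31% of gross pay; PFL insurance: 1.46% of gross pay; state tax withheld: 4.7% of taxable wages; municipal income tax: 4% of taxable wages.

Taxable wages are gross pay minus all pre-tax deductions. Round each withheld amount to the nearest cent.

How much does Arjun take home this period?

Regular pay: 37 × $30.06 = $1,112.22
Overtime pay: 6 × $30.06 × 1.5 = $270.54
Gross pay = $1,112.22 + $270.54 = $1,382.76
Dependent care FSA: $41.97
Taxable wages = $1,382.76 − $41.97 = $1,340.79
Federal tax withheld: $1,340.79 × 0.122 = $163.58
Municipal income tax: $1,340.79 × 0.04 = $53.63
State tax withheld: $1,340.79 × 0.047 = $63.02
State disability insurance: $1,382.76 × 0.0031 = $4.29
Social Security tax: $1,382.76 × 0.0456 = $63.05
PFL insurance: $1,382.76 × 0.0146 = $20.19
Roth contribution: $67.99
Life insurance premium: $39.26
Total deductions = $41.97 + $163.58 + $53.63 + $63.02 + $4.29 + $63.05 + $20.19 + $67.99 + $39.26 = $516.98
Net pay = $1,382.76 − $516.98 = $865.78

$865.78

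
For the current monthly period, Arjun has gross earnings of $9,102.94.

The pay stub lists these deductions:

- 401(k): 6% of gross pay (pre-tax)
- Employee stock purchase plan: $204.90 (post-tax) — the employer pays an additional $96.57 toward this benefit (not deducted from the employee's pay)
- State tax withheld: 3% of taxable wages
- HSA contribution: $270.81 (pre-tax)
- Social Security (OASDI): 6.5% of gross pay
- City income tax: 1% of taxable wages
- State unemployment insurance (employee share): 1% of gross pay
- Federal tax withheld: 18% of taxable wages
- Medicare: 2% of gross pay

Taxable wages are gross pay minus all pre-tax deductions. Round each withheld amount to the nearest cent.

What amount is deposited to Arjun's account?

HSA contribution: $270.81
401(k): $9,102.94 × 0.06 = $546.18
Pre-tax total = $270.81 + $546.18 = $816.99
Taxable wages = $9,102.94 − $816.99 = $8,285.95
Federal tax withheld: $8,285.95 × 0.18 = $1,491.47
State tax withheld: $8,285.95 × 0.03 = $248.58
City income tax: $8,285.95 × 0.01 = $82.86
State unemployment insurance (employee share): $9,102.94 × 0.01 = $91.03
Medicare: $9,102.94 × 0.02 = $182.06
Social Security (OASDI): $9,102.94 × 0.065 = $591.69
Employee stock purchase plan: $204.90
(Employer's $96.57 toward employee stock purchase plan is not withheld from the employee.)
Total deductions = $270.81 + $546.18 + $1,491.47 + $248.58 + $82.86 + $91.03 + $182.06 + $591.69 + $204.90 = $3,709.58
Net pay = $9,102.94 − $3,709.58 = $5,393.36

$5,393.36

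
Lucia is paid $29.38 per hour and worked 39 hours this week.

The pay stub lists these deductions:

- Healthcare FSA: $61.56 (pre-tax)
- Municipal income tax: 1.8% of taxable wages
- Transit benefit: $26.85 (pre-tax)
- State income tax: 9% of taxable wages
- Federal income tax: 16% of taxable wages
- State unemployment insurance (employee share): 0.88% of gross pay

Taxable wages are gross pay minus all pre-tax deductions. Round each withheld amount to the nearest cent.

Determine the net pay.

$763.94

Gross pay: 39 × $29.38 = $1,145.82
Healthcare FSA: $61.56
Transit benefit: $26.85
Pre-tax total = $61.56 + $26.85 = $88.41
Taxable wages = $1,145.82 − $88.41 = $1,057.41
Federal income tax: $1,057.41 × 0.16 = $169.19
Municipal income tax: $1,057.41 × 0.018 = $19.03
State income tax: $1,057.41 × 0.09 = $95.17
State unemployment insurance (employee share): $1,145.82 × 0.0088 = $10.08
Total deductions = $61.56 + $26.85 + $169.19 + $19.03 + $95.17 + $10.08 = $381.88
Net pay = $1,145.82 − $381.88 = $763.94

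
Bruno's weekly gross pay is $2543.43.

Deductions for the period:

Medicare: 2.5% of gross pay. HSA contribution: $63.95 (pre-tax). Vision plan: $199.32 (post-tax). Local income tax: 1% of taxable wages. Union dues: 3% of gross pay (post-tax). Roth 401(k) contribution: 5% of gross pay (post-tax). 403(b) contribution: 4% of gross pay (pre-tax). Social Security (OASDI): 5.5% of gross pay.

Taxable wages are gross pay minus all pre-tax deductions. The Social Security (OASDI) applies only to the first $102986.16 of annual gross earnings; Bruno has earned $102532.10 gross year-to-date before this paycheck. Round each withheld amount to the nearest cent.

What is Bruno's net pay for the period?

HSA contribution: $63.95
403(b) contribution: $2543.43 × 0.04 = $101.74
Pre-tax total = $63.95 + $101.74 = $165.69
Taxable wages = $2543.43 − $165.69 = $2377.74
Local income tax: $2377.74 × 0.01 = $23.78
Social Security (OASDI): only $102986.16 − $102532.10 = $454.06 of this check is subject → $454.06 × 0.055 = $24.97
Medicare: $2543.43 × 0.025 = $63.59
Union dues: $2543.43 × 0.03 = $76.30
Roth 401(k) contribution: $2543.43 × 0.05 = $127.17
Vision plan: $199.32
Total deductions = $63.95 + $101.74 + $23.78 + $24.97 + $63.59 + $76.30 + $127.17 + $199.32 = $680.82
Net pay = $2543.43 − $680.82 = $1862.61

$1862.61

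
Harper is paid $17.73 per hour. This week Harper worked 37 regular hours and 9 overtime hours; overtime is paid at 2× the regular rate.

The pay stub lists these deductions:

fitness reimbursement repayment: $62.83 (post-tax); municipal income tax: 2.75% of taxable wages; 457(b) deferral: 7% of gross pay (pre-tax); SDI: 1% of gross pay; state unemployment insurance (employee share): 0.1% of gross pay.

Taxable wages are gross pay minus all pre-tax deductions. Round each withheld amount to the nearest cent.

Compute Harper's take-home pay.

$808.39

Regular pay: 37 × $17.73 = $656.01
Overtime pay: 9 × $17.73 × 2 = $319.14
Gross pay = $656.01 + $319.14 = $975.15
457(b) deferral: $975.15 × 0.07 = $68.26
Taxable wages = $975.15 − $68.26 = $906.89
Municipal income tax: $906.89 × 0.0275 = $24.94
SDI: $975.15 × 0.01 = $9.75
State unemployment insurance (employee share): $975.15 × 0.001 = $0.98
Fitness reimbursement repayment: $62.83
Total deductions = $68.26 + $24.94 + $9.75 + $0.98 + $62.83 = $166.76
Net pay = $975.15 − $166.76 = $808.39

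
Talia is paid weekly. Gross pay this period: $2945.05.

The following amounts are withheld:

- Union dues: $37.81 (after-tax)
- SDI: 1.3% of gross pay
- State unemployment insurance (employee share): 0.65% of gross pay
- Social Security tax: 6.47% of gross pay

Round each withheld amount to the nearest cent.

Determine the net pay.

$2659.27

SDI: $2945.05 × 0.013 = $38.29
Social Security tax: $2945.05 × 0.0647 = $190.54
State unemployment insurance (employee share): $2945.05 × 0.0065 = $19.14
Union dues: $37.81
Total deductions = $38.29 + $190.54 + $19.14 + $37.81 = $285.78
Net pay = $2945.05 − $285.78 = $2659.27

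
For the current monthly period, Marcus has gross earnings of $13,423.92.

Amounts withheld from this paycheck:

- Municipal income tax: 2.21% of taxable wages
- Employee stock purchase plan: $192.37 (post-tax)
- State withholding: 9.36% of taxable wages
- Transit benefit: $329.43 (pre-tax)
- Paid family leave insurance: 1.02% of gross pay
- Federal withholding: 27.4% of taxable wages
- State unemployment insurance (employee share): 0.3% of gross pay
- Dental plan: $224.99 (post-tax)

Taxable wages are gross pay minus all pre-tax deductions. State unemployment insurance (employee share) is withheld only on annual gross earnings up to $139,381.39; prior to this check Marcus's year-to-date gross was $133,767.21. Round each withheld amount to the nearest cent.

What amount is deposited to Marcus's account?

Transit benefit: $329.43
Taxable wages = $13,423.92 − $329.43 = $13,094.49
Federal withholding: $13,094.49 × 0.274 = $3,587.89
Municipal income tax: $13,094.49 × 0.0221 = $289.39
State withholding: $13,094.49 × 0.0936 = $1,225.64
State unemployment insurance (employee share): only $139,381.39 − $133,767.21 = $5,614.18 of this check is subject → $5,614.18 × 0.003 = $16.84
Paid family leave insurance: $13,423.92 × 0.0102 = $136.92
Employee stock purchase plan: $192.37
Dental plan: $224.99
Total deductions = $329.43 + $3,587.89 + $289.39 + $1,225.64 + $16.84 + $136.92 + $192.37 + $224.99 = $6,003.47
Net pay = $13,423.92 − $6,003.47 = $7,420.45

$7,420.45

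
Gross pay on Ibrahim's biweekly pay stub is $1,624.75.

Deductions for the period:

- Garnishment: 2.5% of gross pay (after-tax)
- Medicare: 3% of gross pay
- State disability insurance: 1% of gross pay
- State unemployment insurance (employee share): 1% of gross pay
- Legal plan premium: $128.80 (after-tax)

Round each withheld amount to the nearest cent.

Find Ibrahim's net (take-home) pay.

Medicare: $1,624.75 × 0.03 = $48.74
State unemployment insurance (employee share): $1,624.75 × 0.01 = $16.25
State disability insurance: $1,624.75 × 0.01 = $16.25
Garnishment: $1,624.75 × 0.025 = $40.62
Legal plan premium: $128.80
Total deductions = $48.74 + $16.25 + $16.25 + $40.62 + $128.80 = $250.66
Net pay = $1,624.75 − $250.66 = $1,374.09

$1,374.09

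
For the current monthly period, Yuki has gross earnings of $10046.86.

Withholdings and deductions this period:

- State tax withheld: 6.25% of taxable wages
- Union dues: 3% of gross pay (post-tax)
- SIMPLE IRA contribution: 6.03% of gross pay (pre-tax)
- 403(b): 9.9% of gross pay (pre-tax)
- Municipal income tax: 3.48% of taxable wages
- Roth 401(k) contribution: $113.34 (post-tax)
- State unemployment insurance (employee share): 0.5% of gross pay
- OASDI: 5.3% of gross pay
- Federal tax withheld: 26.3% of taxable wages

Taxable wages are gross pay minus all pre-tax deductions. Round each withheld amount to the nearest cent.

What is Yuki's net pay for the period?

403(b): $10046.86 × 0.099 = $994.64
SIMPLE IRA contribution: $10046.86 × 0.0603 = $605.83
Pre-tax total = $994.64 + $605.83 = $1600.47
Taxable wages = $10046.86 − $1600.47 = $8446.39
Federal tax withheld: $8446.39 × 0.263 = $2221.40
State tax withheld: $8446.39 × 0.0625 = $527.90
Municipal income tax: $8446.39 × 0.0348 = $293.93
State unemployment insurance (employee share): $10046.86 × 0.005 = $50.23
OASDI: $10046.86 × 0.053 = $532.48
Roth 401(k) contribution: $113.34
Union dues: $10046.86 × 0.03 = $301.41
Total deductions = $994.64 + $605.83 + $2221.40 + $527.90 + $293.93 + $50.23 + $532.48 + $113.34 + $301.41 = $5641.16
Net pay = $10046.86 − $5641.16 = $4405.70

$4405.70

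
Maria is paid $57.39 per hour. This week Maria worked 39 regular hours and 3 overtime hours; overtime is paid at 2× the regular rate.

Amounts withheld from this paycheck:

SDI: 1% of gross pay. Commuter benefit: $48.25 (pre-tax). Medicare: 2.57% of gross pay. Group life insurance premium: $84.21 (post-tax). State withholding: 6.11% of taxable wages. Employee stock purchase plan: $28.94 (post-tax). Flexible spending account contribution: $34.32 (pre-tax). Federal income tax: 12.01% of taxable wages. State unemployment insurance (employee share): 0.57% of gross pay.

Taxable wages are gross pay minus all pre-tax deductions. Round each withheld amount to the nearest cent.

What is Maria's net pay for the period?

$1826.91

Regular pay: 39 × $57.39 = $2238.21
Overtime pay: 3 × $57.39 × 2 = $344.34
Gross pay = $2238.21 + $344.34 = $2582.55
Flexible spending account contribution: $34.32
Commuter benefit: $48.25
Pre-tax total = $34.32 + $48.25 = $82.57
Taxable wages = $2582.55 − $82.57 = $2499.98
State withholding: $2499.98 × 0.0611 = $152.75
Federal income tax: $2499.98 × 0.1201 = $300.25
State unemployment insurance (employee share): $2582.55 × 0.0057 = $14.72
SDI: $2582.55 × 0.01 = $25.83
Medicare: $2582.55 × 0.0257 = $66.37
Group life insurance premium: $84.21
Employee stock purchase plan: $28.94
Total deductions = $34.32 + $48.25 + $152.75 + $300.25 + $14.72 + $25.83 + $66.37 + $84.21 + $28.94 = $755.64
Net pay = $2582.55 − $755.64 = $1826.91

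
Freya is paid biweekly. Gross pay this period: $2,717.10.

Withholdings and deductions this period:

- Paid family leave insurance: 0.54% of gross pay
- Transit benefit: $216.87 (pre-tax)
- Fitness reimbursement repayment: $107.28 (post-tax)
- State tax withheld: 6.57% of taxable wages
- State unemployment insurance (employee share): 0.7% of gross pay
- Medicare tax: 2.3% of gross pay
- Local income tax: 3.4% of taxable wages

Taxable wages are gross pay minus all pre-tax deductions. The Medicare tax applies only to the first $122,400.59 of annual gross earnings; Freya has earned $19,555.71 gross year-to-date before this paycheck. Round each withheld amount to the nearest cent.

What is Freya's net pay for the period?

$2,047.49

Transit benefit: $216.87
Taxable wages = $2,717.10 − $216.87 = $2,500.23
Local income tax: $2,500.23 × 0.034 = $85.01
State tax withheld: $2,500.23 × 0.0657 = $164.27
State unemployment insurance (employee share): $2,717.10 × 0.007 = $19.02
Medicare tax: cap not yet reached, full $2,717.10 is subject → $2,717.10 × 0.023 = $62.49
Paid family leave insurance: $2,717.10 × 0.0054 = $14.67
Fitness reimbursement repayment: $107.28
Total deductions = $216.87 + $85.01 + $164.27 + $19.02 + $62.49 + $14.67 + $107.28 = $669.61
Net pay = $2,717.10 − $669.61 = $2,047.49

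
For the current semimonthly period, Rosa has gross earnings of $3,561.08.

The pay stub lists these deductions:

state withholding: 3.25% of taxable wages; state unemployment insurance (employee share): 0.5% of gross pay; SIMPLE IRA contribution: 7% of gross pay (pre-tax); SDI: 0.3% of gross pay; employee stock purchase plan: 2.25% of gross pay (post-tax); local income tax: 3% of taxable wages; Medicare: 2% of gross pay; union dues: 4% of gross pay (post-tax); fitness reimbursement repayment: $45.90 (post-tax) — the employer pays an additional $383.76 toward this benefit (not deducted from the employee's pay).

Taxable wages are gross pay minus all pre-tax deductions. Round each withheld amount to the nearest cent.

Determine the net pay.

SIMPLE IRA contribution: $3,561.08 × 0.07 = $249.28
Taxable wages = $3,561.08 − $249.28 = $3,311.80
State withholding: $3,311.80 × 0.0325 = $107.63
Local income tax: $3,311.80 × 0.03 = $99.35
State unemployment insurance (employee share): $3,561.08 × 0.005 = $17.81
Medicare: $3,561.08 × 0.02 = $71.22
SDI: $3,561.08 × 0.003 = $10.68
Employee stock purchase plan: $3,561.08 × 0.0225 = $80.12
Union dues: $3,561.08 × 0.04 = $142.44
Fitness reimbursement repayment: $45.90
(Employer's $383.76 toward fitness reimbursement repayment is not withheld from the employee.)
Total deductions = $249.28 + $107.63 + $99.35 + $17.81 + $71.22 + $10.68 + $80.12 + $142.44 + $45.90 = $824.43
Net pay = $3,561.08 − $824.43 = $2,736.65

$2,736.65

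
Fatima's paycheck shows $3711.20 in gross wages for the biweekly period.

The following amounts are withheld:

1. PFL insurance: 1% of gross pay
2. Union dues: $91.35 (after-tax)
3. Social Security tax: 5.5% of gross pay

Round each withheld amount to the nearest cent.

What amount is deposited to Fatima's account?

$3378.62

Social Security tax: $3711.20 × 0.055 = $204.12
PFL insurance: $3711.20 × 0.01 = $37.11
Union dues: $91.35
Total deductions = $204.12 + $37.11 + $91.35 = $332.58
Net pay = $3711.20 − $332.58 = $3378.62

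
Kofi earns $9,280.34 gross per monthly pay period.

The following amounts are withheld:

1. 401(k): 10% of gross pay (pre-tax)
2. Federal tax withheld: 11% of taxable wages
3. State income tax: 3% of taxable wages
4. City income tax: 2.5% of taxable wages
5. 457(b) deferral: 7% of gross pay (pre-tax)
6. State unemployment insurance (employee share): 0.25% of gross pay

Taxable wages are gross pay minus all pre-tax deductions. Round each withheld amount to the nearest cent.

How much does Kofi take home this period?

$6,408.54

457(b) deferral: $9,280.34 × 0.07 = $649.62
401(k): $9,280.34 × 0.1 = $928.03
Pre-tax total = $649.62 + $928.03 = $1,577.65
Taxable wages = $9,280.34 − $1,577.65 = $7,702.69
City income tax: $7,702.69 × 0.025 = $192.57
State income tax: $7,702.69 × 0.03 = $231.08
Federal tax withheld: $7,702.69 × 0.11 = $847.30
State unemployment insurance (employee share): $9,280.34 × 0.0025 = $23.20
Total deductions = $649.62 + $928.03 + $192.57 + $231.08 + $847.30 + $23.20 = $2,871.80
Net pay = $9,280.34 − $2,871.80 = $6,408.54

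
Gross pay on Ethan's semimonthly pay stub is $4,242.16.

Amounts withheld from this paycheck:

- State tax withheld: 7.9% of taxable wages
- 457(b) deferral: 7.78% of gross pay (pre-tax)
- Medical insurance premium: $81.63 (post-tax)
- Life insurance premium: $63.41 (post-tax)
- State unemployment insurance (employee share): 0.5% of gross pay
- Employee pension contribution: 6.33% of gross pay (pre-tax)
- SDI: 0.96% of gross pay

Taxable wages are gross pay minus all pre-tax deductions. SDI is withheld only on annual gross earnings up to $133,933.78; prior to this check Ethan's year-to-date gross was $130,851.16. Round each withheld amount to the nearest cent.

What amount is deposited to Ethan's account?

$3,159.91

Employee pension contribution: $4,242.16 × 0.0633 = $268.53
457(b) deferral: $4,242.16 × 0.0778 = $330.04
Pre-tax total = $268.53 + $330.04 = $598.57
Taxable wages = $4,242.16 − $598.57 = $3,643.59
State tax withheld: $3,643.59 × 0.079 = $287.84
SDI: only $133,933.78 − $130,851.16 = $3,082.62 of this check is subject → $3,082.62 × 0.0096 = $29.59
State unemployment insurance (employee share): $4,242.16 × 0.005 = $21.21
Life insurance premium: $63.41
Medical insurance premium: $81.63
Total deductions = $268.53 + $330.04 + $287.84 + $29.59 + $21.21 + $63.41 + $81.63 = $1,082.25
Net pay = $4,242.16 − $1,082.25 = $3,159.91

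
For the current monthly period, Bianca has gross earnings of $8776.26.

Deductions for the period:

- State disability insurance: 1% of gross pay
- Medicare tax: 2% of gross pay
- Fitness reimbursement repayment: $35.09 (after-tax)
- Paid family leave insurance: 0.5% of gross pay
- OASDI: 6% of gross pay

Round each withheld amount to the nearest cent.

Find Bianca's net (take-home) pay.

$7907.42

Paid family leave insurance: $8776.26 × 0.005 = $43.88
Medicare tax: $8776.26 × 0.02 = $175.53
OASDI: $8776.26 × 0.06 = $526.58
State disability insurance: $8776.26 × 0.01 = $87.76
Fitness reimbursement repayment: $35.09
Total deductions = $43.88 + $175.53 + $526.58 + $87.76 + $35.09 = $868.84
Net pay = $8776.26 − $868.84 = $7907.42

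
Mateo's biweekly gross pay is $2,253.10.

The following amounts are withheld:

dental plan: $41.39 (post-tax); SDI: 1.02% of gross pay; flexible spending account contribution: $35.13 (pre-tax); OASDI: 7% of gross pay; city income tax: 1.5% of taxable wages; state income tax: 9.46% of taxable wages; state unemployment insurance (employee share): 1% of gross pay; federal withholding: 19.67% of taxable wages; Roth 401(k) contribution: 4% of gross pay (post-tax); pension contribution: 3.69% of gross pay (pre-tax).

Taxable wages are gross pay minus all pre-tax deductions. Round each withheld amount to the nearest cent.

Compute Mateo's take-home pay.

Pension contribution: $2,253.10 × 0.0369 = $83.14
Flexible spending account contribution: $35.13
Pre-tax total = $83.14 + $35.13 = $118.27
Taxable wages = $2,253.10 − $118.27 = $2,134.83
Federal withholding: $2,134.83 × 0.1967 = $419.92
State income tax: $2,134.83 × 0.0946 = $201.95
City income tax: $2,134.83 × 0.015 = $32.02
OASDI: $2,253.10 × 0.07 = $157.72
State unemployment insurance (employee share): $2,253.10 × 0.01 = $22.53
SDI: $2,253.10 × 0.0102 = $22.98
Dental plan: $41.39
Roth 401(k) contribution: $2,253.10 × 0.04 = $90.12
Total deductions = $83.14 + $35.13 + $419.92 + $201.95 + $32.02 + $157.72 + $22.53 + $22.98 + $41.39 + $90.12 = $1,106.90
Net pay = $2,253.10 − $1,106.90 = $1,146.20

$1,146.20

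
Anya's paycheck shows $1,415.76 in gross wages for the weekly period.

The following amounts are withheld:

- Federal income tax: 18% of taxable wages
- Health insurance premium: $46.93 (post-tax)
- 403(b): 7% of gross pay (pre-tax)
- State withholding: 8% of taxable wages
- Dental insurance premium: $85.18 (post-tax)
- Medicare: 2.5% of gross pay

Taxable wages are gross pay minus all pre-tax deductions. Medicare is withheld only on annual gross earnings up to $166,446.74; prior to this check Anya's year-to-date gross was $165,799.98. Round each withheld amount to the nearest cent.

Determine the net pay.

$826.05

403(b): $1,415.76 × 0.07 = $99.10
Taxable wages = $1,415.76 − $99.10 = $1,316.66
State withholding: $1,316.66 × 0.08 = $105.33
Federal income tax: $1,316.66 × 0.18 = $237.00
Medicare: only $166,446.74 − $165,799.98 = $646.76 of this check is subject → $646.76 × 0.025 = $16.17
Dental insurance premium: $85.18
Health insurance premium: $46.93
Total deductions = $99.10 + $105.33 + $237.00 + $16.17 + $85.18 + $46.93 = $589.71
Net pay = $1,415.76 − $589.71 = $826.05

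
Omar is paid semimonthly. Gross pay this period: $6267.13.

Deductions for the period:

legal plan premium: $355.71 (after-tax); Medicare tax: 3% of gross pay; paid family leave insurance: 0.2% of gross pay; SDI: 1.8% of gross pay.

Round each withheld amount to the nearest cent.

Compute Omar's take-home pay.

Paid family leave insurance: $6267.13 × 0.002 = $12.53
SDI: $6267.13 × 0.018 = $112.81
Medicare tax: $6267.13 × 0.03 = $188.01
Legal plan premium: $355.71
Total deductions = $12.53 + $112.81 + $188.01 + $355.71 = $669.06
Net pay = $6267.13 − $669.06 = $5598.07

$5598.07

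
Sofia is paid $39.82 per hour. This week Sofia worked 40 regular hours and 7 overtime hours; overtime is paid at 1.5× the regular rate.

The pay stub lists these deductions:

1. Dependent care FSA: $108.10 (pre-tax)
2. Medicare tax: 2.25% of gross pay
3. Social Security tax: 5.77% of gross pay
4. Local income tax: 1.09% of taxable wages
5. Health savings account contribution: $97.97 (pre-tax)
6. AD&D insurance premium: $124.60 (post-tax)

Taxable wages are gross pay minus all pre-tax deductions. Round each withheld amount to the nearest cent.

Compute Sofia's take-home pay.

$1,499.29

Regular pay: 40 × $39.82 = $1,592.80
Overtime pay: 7 × $39.82 × 1.5 = $418.11
Gross pay = $1,592.80 + $418.11 = $2,010.91
Health savings account contribution: $97.97
Dependent care FSA: $108.10
Pre-tax total = $97.97 + $108.10 = $206.07
Taxable wages = $2,010.91 − $206.07 = $1,804.84
Local income tax: $1,804.84 × 0.0109 = $19.67
Social Security tax: $2,010.91 × 0.0577 = $116.03
Medicare tax: $2,010.91 × 0.0225 = $45.25
AD&D insurance premium: $124.60
Total deductions = $97.97 + $108.10 + $19.67 + $116.03 + $45.25 + $124.60 = $511.62
Net pay = $2,010.91 − $511.62 = $1,499.29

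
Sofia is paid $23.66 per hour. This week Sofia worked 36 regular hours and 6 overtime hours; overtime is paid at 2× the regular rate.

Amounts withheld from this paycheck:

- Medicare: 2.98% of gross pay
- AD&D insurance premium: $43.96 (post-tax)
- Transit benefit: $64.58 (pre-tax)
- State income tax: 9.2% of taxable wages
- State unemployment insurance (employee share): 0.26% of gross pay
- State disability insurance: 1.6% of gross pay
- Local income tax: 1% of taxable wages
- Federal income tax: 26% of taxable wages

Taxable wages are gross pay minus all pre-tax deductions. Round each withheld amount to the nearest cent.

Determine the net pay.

$584.44

Regular pay: 36 × $23.66 = $851.76
Overtime pay: 6 × $23.66 × 2 = $283.92
Gross pay = $851.76 + $283.92 = $1,135.68
Transit benefit: $64.58
Taxable wages = $1,135.68 − $64.58 = $1,071.10
Local income tax: $1,071.10 × 0.01 = $10.71
Federal income tax: $1,071.10 × 0.26 = $278.49
State income tax: $1,071.10 × 0.092 = $98.54
State disability insurance: $1,135.68 × 0.016 = $18.17
State unemployment insurance (employee share): $1,135.68 × 0.0026 = $2.95
Medicare: $1,135.68 × 0.0298 = $33.84
AD&D insurance premium: $43.96
Total deductions = $64.58 + $10.71 + $278.49 + $98.54 + $18.17 + $2.95 + $33.84 + $43.96 = $551.24
Net pay = $1,135.68 − $551.24 = $584.44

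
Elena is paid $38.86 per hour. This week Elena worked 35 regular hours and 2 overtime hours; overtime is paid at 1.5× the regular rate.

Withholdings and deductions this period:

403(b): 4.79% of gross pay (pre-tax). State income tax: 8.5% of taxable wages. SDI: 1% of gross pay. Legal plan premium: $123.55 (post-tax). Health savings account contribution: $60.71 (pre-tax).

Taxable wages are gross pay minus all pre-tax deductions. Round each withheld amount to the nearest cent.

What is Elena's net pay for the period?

$1092.57

Regular pay: 35 × $38.86 = $1360.10
Overtime pay: 2 × $38.86 × 1.5 = $116.58
Gross pay = $1360.10 + $116.58 = $1476.68
403(b): $1476.68 × 0.0479 = $70.73
Health savings account contribution: $60.71
Pre-tax total = $70.73 + $60.71 = $131.44
Taxable wages = $1476.68 − $131.44 = $1345.24
State income tax: $1345.24 × 0.085 = $114.35
SDI: $1476.68 × 0.01 = $14.77
Legal plan premium: $123.55
Total deductions = $70.73 + $60.71 + $114.35 + $14.77 + $123.55 = $384.11
Net pay = $1476.68 − $384.11 = $1092.57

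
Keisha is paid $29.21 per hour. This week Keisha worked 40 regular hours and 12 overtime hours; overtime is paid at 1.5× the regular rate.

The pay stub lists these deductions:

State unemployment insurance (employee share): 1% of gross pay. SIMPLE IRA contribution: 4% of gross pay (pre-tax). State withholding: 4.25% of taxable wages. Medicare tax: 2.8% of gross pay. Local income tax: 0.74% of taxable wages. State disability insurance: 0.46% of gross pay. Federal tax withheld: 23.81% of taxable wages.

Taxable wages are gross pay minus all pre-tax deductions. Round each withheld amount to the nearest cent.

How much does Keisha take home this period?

$1,085.83

Regular pay: 40 × $29.21 = $1,168.40
Overtime pay: 12 × $29.21 × 1.5 = $525.78
Gross pay = $1,168.40 + $525.78 = $1,694.18
SIMPLE IRA contribution: $1,694.18 × 0.04 = $67.77
Taxable wages = $1,694.18 − $67.77 = $1,626.41
Federal tax withheld: $1,626.41 × 0.2381 = $387.25
Local income tax: $1,626.41 × 0.0074 = $12.04
State withholding: $1,626.41 × 0.0425 = $69.12
State disability insurance: $1,694.18 × 0.0046 = $7.79
State unemployment insurance (employee share): $1,694.18 × 0.01 = $16.94
Medicare tax: $1,694.18 × 0.028 = $47.44
Total deductions = $67.77 + $387.25 + $12.04 + $69.12 + $7.79 + $16.94 + $47.44 = $608.35
Net pay = $1,694.18 − $608.35 = $1,085.83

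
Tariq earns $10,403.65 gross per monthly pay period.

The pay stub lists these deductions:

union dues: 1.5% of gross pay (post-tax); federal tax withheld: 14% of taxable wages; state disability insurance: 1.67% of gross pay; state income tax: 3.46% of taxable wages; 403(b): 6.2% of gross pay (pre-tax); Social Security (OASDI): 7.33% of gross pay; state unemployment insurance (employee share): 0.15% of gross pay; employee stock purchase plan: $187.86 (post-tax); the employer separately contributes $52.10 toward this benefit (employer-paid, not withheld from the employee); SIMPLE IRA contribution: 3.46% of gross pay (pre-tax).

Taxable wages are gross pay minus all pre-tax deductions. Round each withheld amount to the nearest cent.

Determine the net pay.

$6,461.80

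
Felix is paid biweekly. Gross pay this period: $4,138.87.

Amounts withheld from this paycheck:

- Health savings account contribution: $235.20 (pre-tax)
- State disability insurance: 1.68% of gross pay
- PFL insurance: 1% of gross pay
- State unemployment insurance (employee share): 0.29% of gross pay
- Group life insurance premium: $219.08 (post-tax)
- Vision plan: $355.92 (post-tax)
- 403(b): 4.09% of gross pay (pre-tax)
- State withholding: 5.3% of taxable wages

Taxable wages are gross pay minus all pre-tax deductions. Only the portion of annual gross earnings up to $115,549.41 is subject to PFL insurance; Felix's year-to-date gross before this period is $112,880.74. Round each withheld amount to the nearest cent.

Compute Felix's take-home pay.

Health savings account contribution: $235.20
403(b): $4,138.87 × 0.0409 = $169.28
Pre-tax total = $235.20 + $169.28 = $404.48
Taxable wages = $4,138.87 − $404.48 = $3,734.39
State withholding: $3,734.39 × 0.053 = $197.92
State disability insurance: $4,138.87 × 0.0168 = $69.53
State unemployment insurance (employee share): $4,138.87 × 0.0029 = $12.00
PFL insurance: only $115,549.41 − $112,880.74 = $2,668.67 of this check is subject → $2,668.67 × 0.01 = $26.69
Vision plan: $355.92
Group life insurance premium: $219.08
Total deductions = $235.20 + $169.28 + $197.92 + $69.53 + $12.00 + $26.69 + $355.92 + $219.08 = $1,285.62
Net pay = $4,138.87 − $1,285.62 = $2,853.25

$2,853.25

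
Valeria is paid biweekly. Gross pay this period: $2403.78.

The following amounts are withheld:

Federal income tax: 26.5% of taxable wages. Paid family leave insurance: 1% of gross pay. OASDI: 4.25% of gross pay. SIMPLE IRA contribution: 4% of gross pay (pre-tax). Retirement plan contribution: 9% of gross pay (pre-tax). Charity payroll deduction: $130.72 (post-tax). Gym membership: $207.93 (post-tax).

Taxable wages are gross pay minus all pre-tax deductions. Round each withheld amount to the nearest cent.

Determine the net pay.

SIMPLE IRA contribution: $2403.78 × 0.04 = $96.15
Retirement plan contribution: $2403.78 × 0.09 = $216.34
Pre-tax total = $96.15 + $216.34 = $312.49
Taxable wages = $2403.78 − $312.49 = $2091.29
Federal income tax: $2091.29 × 0.265 = $554.19
OASDI: $2403.78 × 0.0425 = $102.16
Paid family leave insurance: $2403.78 × 0.01 = $24.04
Gym membership: $207.93
Charity payroll deduction: $130.72
Total deductions = $96.15 + $216.34 + $554.19 + $102.16 + $24.04 + $207.93 + $130.72 = $1331.53
Net pay = $2403.78 − $1331.53 = $1072.25

$1072.25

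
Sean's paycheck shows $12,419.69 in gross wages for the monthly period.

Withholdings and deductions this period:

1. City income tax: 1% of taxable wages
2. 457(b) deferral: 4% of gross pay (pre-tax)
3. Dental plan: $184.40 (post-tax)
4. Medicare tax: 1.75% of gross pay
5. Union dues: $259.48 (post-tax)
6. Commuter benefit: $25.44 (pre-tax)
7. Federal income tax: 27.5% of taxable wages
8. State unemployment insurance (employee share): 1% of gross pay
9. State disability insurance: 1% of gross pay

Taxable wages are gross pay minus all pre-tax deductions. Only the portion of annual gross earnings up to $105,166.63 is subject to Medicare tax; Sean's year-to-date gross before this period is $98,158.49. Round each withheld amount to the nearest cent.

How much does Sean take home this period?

457(b) deferral: $12,419.69 × 0.04 = $496.79
Commuter benefit: $25.44
Pre-tax total = $496.79 + $25.44 = $522.23
Taxable wages = $12,419.69 − $522.23 = $11,897.46
Federal income tax: $11,897.46 × 0.275 = $3,271.80
City income tax: $11,897.46 × 0.01 = $118.97
State disability insurance: $12,419.69 × 0.01 = $124.20
State unemployment insurance (employee share): $12,419.69 × 0.01 = $124.20
Medicare tax: only $105,166.63 − $98,158.49 = $7,008.14 of this check is subject → $7,008.14 × 0.0175 = $122.64
Union dues: $259.48
Dental plan: $184.40
Total deductions = $496.79 + $25.44 + $3,271.80 + $118.97 + $124.20 + $124.20 + $122.64 + $259.48 + $184.40 = $4,727.92
Net pay = $12,419.69 − $4,727.92 = $7,691.77

$7,691.77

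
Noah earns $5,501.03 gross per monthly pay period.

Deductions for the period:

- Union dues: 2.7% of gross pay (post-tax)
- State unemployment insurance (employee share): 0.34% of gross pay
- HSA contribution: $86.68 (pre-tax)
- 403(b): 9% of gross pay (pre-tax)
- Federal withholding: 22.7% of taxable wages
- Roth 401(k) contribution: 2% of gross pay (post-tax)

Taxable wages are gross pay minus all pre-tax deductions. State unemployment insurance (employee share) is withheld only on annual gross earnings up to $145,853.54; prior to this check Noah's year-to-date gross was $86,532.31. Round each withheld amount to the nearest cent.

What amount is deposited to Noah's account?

$3,525.34

403(b): $5,501.03 × 0.09 = $495.09
HSA contribution: $86.68
Pre-tax total = $495.09 + $86.68 = $581.77
Taxable wages = $5,501.03 − $581.77 = $4,919.26
Federal withholding: $4,919.26 × 0.227 = $1,116.67
State unemployment insurance (employee share): cap not yet reached, full $5,501.03 is subject → $5,501.03 × 0.0034 = $18.70
Roth 401(k) contribution: $5,501.03 × 0.02 = $110.02
Union dues: $5,501.03 × 0.027 = $148.53
Total deductions = $495.09 + $86.68 + $1,116.67 + $18.70 + $110.02 + $148.53 = $1,975.69
Net pay = $5,501.03 − $1,975.69 = $3,525.34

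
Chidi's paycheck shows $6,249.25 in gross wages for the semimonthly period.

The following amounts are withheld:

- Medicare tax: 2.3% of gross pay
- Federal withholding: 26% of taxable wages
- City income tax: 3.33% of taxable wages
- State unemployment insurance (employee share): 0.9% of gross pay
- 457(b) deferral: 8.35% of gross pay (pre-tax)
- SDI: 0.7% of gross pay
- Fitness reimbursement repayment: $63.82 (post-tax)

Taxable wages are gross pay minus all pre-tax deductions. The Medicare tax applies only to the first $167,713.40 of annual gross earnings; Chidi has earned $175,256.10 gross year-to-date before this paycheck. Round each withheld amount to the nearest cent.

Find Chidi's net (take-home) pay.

$3,883.79

457(b) deferral: $6,249.25 × 0.0835 = $521.81
Taxable wages = $6,249.25 − $521.81 = $5,727.44
Federal withholding: $5,727.44 × 0.26 = $1,489.13
City income tax: $5,727.44 × 0.0333 = $190.72
State unemployment insurance (employee share): $6,249.25 × 0.009 = $56.24
Medicare tax: annual cap $167,713.40 already reached (YTD $175,256.10), so $0.00
SDI: $6,249.25 × 0.007 = $43.74
Fitness reimbursement repayment: $63.82
Total deductions = $521.81 + $1,489.13 + $190.72 + $56.24 + $0.00 + $43.74 + $63.82 = $2,365.46
Net pay = $6,249.25 − $2,365.46 = $3,883.79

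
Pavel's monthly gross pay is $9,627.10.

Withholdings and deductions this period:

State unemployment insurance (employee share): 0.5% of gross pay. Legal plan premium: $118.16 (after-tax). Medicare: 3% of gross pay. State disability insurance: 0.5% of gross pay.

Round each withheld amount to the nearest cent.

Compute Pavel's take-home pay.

State unemployment insurance (employee share): $9,627.10 × 0.005 = $48.14
Medicare: $9,627.10 × 0.03 = $288.81
State disability insurance: $9,627.10 × 0.005 = $48.14
Legal plan premium: $118.16
Total deductions = $48.14 + $288.81 + $48.14 + $118.16 = $503.25
Net pay = $9,627.10 − $503.25 = $9,123.85

$9,123.85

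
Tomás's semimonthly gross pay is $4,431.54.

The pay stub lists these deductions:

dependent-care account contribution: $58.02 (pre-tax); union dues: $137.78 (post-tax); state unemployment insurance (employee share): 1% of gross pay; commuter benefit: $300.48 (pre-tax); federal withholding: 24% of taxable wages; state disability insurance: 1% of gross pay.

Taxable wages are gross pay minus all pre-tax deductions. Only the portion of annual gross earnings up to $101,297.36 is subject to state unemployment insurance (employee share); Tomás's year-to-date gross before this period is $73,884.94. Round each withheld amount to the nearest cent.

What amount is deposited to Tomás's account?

Commuter benefit: $300.48
Dependent-care account contribution: $58.02
Pre-tax total = $300.48 + $58.02 = $358.50
Taxable wages = $4,431.54 − $358.50 = $4,073.04
Federal withholding: $4,073.04 × 0.24 = $977.53
State disability insurance: $4,431.54 × 0.01 = $44.32
State unemployment insurance (employee share): cap not yet reached, full $4,431.54 is subject → $4,431.54 × 0.01 = $44.32
Union dues: $137.78
Total deductions = $300.48 + $58.02 + $977.53 + $44.32 + $44.32 + $137.78 = $1,562.45
Net pay = $4,431.54 − $1,562.45 = $2,869.09

$2,869.09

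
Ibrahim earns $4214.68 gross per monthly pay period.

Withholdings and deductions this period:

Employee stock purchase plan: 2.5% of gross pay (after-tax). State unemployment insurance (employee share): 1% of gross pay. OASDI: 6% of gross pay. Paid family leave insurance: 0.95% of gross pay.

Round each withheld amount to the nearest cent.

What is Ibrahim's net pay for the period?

OASDI: $4214.68 × 0.06 = $252.88
State unemployment insurance (employee share): $4214.68 × 0.01 = $42.15
Paid family leave insurance: $4214.68 × 0.0095 = $40.04
Employee stock purchase plan: $4214.68 × 0.025 = $105.37
Total deductions = $252.88 + $42.15 + $40.04 + $105.37 = $440.44
Net pay = $4214.68 − $440.44 = $3774.24

$3774.24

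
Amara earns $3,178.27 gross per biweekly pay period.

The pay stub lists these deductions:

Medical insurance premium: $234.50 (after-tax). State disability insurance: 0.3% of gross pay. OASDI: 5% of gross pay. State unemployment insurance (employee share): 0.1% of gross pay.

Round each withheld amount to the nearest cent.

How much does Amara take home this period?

$2,772.15

State unemployment insurance (employee share): $3,178.27 × 0.001 = $3.18
State disability insurance: $3,178.27 × 0.003 = $9.53
OASDI: $3,178.27 × 0.05 = $158.91
Medical insurance premium: $234.50
Total deductions = $3.18 + $9.53 + $158.91 + $234.50 = $406.12
Net pay = $3,178.27 − $406.12 = $2,772.15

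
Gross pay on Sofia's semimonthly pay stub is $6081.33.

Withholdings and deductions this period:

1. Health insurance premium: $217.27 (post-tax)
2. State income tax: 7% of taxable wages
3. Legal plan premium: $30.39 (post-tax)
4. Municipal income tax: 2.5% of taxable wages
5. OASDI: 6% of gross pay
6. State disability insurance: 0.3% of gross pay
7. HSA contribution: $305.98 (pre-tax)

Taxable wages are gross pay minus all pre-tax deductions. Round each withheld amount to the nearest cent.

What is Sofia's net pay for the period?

$4595.92

HSA contribution: $305.98
Taxable wages = $6081.33 − $305.98 = $5775.35
Municipal income tax: $5775.35 × 0.025 = $144.38
State income tax: $5775.35 × 0.07 = $404.27
OASDI: $6081.33 × 0.06 = $364.88
State disability insurance: $6081.33 × 0.003 = $18.24
Legal plan premium: $30.39
Health insurance premium: $217.27
Total deductions = $305.98 + $144.38 + $404.27 + $364.88 + $18.24 + $30.39 + $217.27 = $1485.41
Net pay = $6081.33 − $1485.41 = $4595.92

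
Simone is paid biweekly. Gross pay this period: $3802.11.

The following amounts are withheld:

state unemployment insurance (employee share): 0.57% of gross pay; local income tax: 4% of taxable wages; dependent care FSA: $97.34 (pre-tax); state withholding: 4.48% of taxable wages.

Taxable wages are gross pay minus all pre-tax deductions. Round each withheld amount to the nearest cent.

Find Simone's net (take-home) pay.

Dependent care FSA: $97.34
Taxable wages = $3802.11 − $97.34 = $3704.77
Local income tax: $3704.77 × 0.04 = $148.19
State withholding: $3704.77 × 0.0448 = $165.97
State unemployment insurance (employee share): $3802.11 × 0.0057 = $21.67
Total deductions = $97.34 + $148.19 + $165.97 + $21.67 = $433.17
Net pay = $3802.11 − $433.17 = $3368.94

$3368.94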